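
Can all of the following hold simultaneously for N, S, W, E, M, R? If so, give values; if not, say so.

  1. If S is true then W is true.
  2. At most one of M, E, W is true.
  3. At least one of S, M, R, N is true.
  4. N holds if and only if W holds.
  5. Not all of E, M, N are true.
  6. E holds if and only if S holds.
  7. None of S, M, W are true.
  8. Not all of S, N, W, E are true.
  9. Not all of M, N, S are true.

N = False, S = False, W = False, E = False, M = False, R = True

  (1) S=F ⇒ W: vacuous ✓
  (2) {M, E, W}: 0 true — at most one ✓
  (3) {S, M, R, N}: 1 true — at least one ✓
  (4) N=F, W=F — same ✓
  (5) {E, M, N}: 0/3 true — not all ✓
  (6) E=F, S=F — same ✓
  (7) {S, M, W}: 0 true — none ✓
  (8) {S, N, W, E}: 0/4 true — not all ✓
  (9) {M, N, S}: 0/3 true — not all ✓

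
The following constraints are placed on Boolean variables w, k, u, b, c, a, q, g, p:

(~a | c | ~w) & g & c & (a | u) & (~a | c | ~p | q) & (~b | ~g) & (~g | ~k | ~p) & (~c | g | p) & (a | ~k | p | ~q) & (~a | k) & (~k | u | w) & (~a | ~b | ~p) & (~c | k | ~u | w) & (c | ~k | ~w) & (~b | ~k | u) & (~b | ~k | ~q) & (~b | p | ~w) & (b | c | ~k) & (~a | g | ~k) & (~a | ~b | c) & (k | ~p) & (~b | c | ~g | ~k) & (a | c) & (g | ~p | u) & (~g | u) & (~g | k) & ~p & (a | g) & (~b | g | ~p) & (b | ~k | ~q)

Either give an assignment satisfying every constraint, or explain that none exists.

Unit clause (g) forces g = True.
Unit clause (c) forces c = True.
In (~b | ~g) only ~b is left, so b = False.
In (~g | u) only u is left, so u = True.
In (~g | k) only k is left, so k = True.
Unit clause (~p) forces p = False.
In (b | ~k | ~q) only ~q is left, so q = False.
Set w = True.
Set a = True.
All clauses satisfied.

w=T, k=T, u=T, b=F, c=T, a=T, q=F, g=T, p=F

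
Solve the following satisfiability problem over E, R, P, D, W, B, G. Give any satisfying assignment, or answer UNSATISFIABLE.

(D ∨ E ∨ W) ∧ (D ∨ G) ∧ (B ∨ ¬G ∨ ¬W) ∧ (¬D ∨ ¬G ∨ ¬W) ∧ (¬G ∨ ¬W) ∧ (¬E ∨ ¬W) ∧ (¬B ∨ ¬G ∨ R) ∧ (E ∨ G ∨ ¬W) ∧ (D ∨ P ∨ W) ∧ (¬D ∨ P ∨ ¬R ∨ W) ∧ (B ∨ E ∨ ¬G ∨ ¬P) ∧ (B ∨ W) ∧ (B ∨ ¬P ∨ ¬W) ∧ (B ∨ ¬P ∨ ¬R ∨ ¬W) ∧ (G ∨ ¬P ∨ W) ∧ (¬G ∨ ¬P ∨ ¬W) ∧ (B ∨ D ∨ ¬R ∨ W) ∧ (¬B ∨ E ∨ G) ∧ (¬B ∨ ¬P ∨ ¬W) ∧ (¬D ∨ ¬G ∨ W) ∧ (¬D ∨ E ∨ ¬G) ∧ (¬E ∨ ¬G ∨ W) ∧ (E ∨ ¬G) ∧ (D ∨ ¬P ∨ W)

E = True, R = False, P = False, D = True, W = False, B = True, G = False

Set E = True.
  then (¬E ∨ ¬W) forces W = False.
  then (B ∨ W) forces B = True.
  then (¬E ∨ ¬G ∨ W) forces G = False.
  then (D ∨ G) forces D = True.
  then (G ∨ ¬P ∨ W) forces P = False.
  then (¬D ∨ P ∨ ¬R ∨ W) forces R = False.
All clauses satisfied.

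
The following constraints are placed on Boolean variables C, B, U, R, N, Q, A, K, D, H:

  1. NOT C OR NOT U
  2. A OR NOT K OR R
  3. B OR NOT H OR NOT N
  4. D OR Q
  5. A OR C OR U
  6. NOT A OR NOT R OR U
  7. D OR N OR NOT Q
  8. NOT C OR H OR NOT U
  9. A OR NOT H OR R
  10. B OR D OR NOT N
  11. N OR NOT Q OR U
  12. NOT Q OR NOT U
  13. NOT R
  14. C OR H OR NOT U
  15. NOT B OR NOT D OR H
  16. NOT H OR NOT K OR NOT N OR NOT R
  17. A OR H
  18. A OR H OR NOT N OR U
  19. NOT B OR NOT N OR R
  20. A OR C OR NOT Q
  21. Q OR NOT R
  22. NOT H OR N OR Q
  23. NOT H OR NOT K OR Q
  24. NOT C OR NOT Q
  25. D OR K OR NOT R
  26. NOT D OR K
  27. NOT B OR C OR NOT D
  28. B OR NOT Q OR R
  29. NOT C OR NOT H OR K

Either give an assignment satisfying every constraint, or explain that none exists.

Unit clause (NOT R) forces R = False.
Set C = True.
  then (NOT C OR NOT U) forces U = False.
  then (NOT C OR NOT Q) forces Q = False.
  then (D OR Q) forces D = True.
  then (NOT D OR K) forces K = True.
  then (A OR NOT K OR R) forces A = True.
  then (NOT H OR NOT K OR Q) forces H = False.
  then (NOT B OR NOT D OR H) forces B = False.
Set N = True.
All clauses satisfied.

C: True, B: False, U: False, R: False, N: True, Q: False, A: True, K: True, D: True, H: False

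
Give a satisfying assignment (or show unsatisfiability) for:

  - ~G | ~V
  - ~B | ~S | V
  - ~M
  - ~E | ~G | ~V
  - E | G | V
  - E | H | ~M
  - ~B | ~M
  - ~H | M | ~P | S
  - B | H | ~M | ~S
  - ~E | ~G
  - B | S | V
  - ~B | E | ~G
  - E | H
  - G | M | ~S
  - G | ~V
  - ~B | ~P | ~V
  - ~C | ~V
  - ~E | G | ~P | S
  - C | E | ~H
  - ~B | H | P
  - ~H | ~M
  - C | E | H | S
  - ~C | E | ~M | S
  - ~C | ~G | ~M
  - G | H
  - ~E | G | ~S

H = True; G = False; S = False; B = True; E = True; M = False; P = False; C = False; V = False

Unit clause (~M) forces M = False.
Try H = False:
  (E | H) forces E = True.
  (~E | ~G) forces G = False.
  clause (G | H) is falsified — backtrack.
So H = True.
Set G = False.
  then (G | M | ~S) forces S = False.
  then (G | ~V) forces V = False.
  then (E | G | V) forces E = True.
  then (~H | M | ~P | S) forces P = False.
  then (B | S | V) forces B = True.
Set C = False.
All clauses satisfied.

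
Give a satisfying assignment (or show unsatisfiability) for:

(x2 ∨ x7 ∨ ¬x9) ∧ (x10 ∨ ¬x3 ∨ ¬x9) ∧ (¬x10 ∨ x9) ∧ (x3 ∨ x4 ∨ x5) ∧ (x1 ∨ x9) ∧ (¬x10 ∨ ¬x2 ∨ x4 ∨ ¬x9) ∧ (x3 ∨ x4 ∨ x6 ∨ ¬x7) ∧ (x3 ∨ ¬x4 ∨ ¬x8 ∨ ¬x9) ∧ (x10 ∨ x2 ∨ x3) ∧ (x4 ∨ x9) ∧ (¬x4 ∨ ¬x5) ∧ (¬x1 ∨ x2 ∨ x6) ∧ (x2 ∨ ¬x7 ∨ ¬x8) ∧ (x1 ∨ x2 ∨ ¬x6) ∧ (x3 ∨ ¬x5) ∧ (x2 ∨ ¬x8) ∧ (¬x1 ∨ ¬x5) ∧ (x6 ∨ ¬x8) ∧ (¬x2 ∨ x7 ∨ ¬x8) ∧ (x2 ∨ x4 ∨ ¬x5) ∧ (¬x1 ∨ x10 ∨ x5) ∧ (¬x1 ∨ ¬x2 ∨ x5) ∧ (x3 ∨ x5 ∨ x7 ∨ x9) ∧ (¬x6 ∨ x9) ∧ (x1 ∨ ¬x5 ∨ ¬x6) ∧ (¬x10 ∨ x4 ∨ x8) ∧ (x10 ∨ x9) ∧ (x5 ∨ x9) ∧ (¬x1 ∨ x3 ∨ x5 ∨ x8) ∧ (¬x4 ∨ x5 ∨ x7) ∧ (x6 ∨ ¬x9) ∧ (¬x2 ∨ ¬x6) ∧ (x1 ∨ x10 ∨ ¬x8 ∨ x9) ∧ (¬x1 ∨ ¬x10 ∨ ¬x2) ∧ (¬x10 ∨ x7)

x1=T, x2=F, x3=T, x4=T, x5=F, x6=T, x7=T, x8=F, x9=T, x10=T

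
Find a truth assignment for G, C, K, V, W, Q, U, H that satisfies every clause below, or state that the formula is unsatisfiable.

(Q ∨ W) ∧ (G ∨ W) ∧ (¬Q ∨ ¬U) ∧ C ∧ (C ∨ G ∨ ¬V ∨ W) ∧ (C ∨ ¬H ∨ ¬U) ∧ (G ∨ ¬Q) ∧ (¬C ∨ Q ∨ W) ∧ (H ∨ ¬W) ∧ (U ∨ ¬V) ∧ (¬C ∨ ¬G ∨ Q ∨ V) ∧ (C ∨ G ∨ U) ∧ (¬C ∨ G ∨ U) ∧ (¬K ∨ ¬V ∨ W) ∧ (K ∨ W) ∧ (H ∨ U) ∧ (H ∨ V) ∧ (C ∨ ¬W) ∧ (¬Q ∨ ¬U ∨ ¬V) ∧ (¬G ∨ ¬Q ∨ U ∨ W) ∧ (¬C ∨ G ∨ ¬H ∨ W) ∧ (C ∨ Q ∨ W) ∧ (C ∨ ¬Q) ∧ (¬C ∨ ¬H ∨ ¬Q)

G = False, C = True, K = False, V = True, W = True, Q = False, U = True, H = True

Unit clause (C) forces C = True.
Set G = False.
  then (G ∨ W) forces W = True.
  then (G ∨ ¬Q) forces Q = False.
  then (H ∨ ¬W) forces H = True.
  then (¬C ∨ G ∨ U) forces U = True.
Set K = False.
Set V = True.
All clauses satisfied.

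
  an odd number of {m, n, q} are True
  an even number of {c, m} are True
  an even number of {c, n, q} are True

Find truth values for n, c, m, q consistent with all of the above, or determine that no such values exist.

The formula is unsatisfiable.

Adding constraints 1, 2, 3 mod 2: every variable appears an even number of times on the left, so the left side is 0.
But the right sides sum to 1 (mod 2). 0 ≠ 1 — the system is inconsistent.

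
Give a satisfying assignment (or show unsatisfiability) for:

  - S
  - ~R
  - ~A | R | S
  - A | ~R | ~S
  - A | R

R = False, A = True, S = True

Unit clause (S) forces S = True.
Unit clause (~R) forces R = False.
In (A | R) only A is left, so A = True.
Check each clause:
  (S): S holds.
  (~R): ~R holds.
  (~A | R | S): S holds.
  (A | ~R | ~S): A holds.
  (A | R): A holds.
All clauses satisfied.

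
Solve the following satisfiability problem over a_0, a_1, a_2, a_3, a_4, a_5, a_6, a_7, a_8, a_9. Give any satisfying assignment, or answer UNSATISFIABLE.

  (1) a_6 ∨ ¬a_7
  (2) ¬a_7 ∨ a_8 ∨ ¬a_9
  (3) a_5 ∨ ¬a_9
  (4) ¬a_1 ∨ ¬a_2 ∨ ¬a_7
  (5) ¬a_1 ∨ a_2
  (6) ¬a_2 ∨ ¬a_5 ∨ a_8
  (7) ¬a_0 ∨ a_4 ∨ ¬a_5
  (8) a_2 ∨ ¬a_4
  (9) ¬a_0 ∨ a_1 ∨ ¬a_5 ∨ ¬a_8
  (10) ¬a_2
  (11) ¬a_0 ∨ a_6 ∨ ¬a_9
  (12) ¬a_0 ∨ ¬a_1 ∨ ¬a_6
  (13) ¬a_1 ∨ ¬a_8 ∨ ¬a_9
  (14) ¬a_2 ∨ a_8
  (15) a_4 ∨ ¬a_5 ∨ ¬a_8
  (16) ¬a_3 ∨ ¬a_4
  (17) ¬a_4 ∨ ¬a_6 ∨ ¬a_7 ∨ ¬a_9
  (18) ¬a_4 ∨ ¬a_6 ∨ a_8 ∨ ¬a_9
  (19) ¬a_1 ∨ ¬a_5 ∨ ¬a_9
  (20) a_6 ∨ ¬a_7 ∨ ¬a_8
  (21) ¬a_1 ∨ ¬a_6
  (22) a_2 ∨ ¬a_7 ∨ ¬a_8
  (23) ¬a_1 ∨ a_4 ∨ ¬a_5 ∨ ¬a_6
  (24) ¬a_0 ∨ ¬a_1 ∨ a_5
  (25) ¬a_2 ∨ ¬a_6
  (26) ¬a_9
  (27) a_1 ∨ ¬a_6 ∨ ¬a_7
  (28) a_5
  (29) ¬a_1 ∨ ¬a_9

a_0=F, a_1=F, a_2=F, a_3=F, a_4=F, a_5=T, a_6=F, a_7=F, a_8=F, a_9=F

Unit clause (¬a_2) forces a_2 = False.
Unit clause (¬a_9) forces a_9 = False.
Unit clause (a_5) forces a_5 = True.
In (¬a_1 ∨ a_2) only ¬a_1 is left, so a_1 = False.
In (a_2 ∨ ¬a_4) only ¬a_4 is left, so a_4 = False.
In (a_4 ∨ ¬a_5 ∨ ¬a_8) only ¬a_8 is left, so a_8 = False.
In (¬a_0 ∨ a_4 ∨ ¬a_5) only ¬a_0 is left, so a_0 = False.
Set a_3 = False.
Set a_6 = False.
  then (a_6 ∨ ¬a_7) forces a_7 = False.
All clauses satisfied.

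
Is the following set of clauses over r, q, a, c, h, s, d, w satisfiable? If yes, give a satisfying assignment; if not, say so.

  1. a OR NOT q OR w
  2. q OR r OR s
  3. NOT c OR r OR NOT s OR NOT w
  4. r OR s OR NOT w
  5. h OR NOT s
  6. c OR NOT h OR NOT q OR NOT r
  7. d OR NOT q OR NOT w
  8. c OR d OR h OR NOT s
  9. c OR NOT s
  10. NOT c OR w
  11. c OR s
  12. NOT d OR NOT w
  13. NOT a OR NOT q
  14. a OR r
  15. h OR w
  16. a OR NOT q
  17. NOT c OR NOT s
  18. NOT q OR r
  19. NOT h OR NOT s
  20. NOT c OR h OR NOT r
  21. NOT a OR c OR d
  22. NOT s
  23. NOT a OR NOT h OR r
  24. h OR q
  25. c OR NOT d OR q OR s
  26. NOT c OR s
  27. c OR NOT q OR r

Case s = True:
  Clause (NOT s) is falsified — contradiction.
Case s = False:
  (c OR s) forces c = True.
  Clause (NOT c OR s) is falsified — contradiction.
Both cases fail, so the formula is unsatisfiable.

Unsatisfiable — no assignment works.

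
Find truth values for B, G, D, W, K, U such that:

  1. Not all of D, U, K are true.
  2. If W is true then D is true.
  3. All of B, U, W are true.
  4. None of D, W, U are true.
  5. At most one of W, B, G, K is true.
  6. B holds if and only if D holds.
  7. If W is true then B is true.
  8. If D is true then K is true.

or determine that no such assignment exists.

Unsatisfiable — no assignment works.

Case W = True:
  Constraint (4) is violated (W=T) — contradiction.
Case W = False:
  Constraint (3) is violated (W=F) — contradiction.
Both cases fail — unsatisfiable.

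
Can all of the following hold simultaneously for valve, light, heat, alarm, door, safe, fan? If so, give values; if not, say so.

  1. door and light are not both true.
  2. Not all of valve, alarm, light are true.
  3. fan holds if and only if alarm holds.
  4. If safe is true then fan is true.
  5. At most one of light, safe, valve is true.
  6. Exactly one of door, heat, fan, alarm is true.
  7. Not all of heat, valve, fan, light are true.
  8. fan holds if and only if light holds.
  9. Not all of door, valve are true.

valve = True; light = False; heat = True; alarm = False; door = False; safe = False; fan = False

  (1) door=F, light=F — not both ✓
  (2) {valve, alarm, light}: 1/3 true — not all ✓
  (3) fan=F, alarm=F — same ✓
  (4) safe=F ⇒ fan: vacuous ✓
  (5) {light, safe, valve}: 1 true — at most one ✓
  (6) {door, heat, fan, alarm}: 1 true — exactly one ✓
  (7) {heat, valve, fan, light}: 2/4 true — not all ✓
  (8) fan=F, light=F — same ✓
  (9) {door, valve}: 1/2 true — not all ✓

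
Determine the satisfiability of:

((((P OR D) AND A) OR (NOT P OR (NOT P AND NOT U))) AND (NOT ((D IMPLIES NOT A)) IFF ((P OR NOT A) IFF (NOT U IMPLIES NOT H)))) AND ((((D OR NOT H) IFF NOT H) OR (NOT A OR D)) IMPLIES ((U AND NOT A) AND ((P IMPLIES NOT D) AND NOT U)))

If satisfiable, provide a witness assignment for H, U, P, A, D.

The conjunct (((D OR NOT H) IFF NOT H) OR (NOT A OR D)) IMPLIES ((U AND NOT A) AND ((P IMPLIES NOT D) AND NOT U)) is unsatisfiable on its own:
  A = True: simplifies to NOT ((((D OR NOT H) IFF NOT H) OR D)).
    H = True: simplifies to NOT ((NOT D OR D)).
      D = True: this becomes NOT ((False OR True)) = False.
      D = False: this becomes NOT ((True OR False)) = False.
    H = False: this becomes NOT ((True OR D)) = False.
  A = False: simplifies to U AND ((P IMPLIES NOT D) AND NOT U).
    U = True: the conjunct NOT U is False.
    U = False: the conjunct U is False.
So the whole conjunction is unsatisfiable.

The formula is unsatisfiable.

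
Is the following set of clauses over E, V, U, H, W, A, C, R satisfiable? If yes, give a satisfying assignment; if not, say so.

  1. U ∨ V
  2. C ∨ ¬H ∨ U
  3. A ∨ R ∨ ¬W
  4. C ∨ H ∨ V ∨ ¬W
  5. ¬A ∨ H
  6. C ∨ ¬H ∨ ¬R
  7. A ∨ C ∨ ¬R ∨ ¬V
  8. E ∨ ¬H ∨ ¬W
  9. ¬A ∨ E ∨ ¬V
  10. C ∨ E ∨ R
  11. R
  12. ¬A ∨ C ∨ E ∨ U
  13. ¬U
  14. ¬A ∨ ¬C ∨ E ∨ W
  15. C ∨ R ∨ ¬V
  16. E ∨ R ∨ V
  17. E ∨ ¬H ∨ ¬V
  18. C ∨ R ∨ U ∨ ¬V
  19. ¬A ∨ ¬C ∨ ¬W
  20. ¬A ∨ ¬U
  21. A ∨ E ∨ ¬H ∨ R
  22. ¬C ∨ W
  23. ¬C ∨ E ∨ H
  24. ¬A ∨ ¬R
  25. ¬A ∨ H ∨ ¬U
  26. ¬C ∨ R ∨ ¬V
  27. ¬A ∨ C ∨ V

E: True, V: True, U: False, H: False, W: True, A: False, C: True, R: True

Unit clause (R) forces R = True.
Unit clause (¬U) forces U = False.
In (¬A ∨ ¬R) only ¬A is left, so A = False.
In (U ∨ V) only V is left, so V = True.
In (A ∨ C ∨ ¬R ∨ ¬V) only C is left, so C = True.
In (¬C ∨ W) only W is left, so W = True.
Try E = False:
  (E ∨ ¬H ∨ ¬W) forces H = False.
  clause (¬C ∨ E ∨ H) is falsified — backtrack.
So E = True.
Set H = False.
All clauses satisfied.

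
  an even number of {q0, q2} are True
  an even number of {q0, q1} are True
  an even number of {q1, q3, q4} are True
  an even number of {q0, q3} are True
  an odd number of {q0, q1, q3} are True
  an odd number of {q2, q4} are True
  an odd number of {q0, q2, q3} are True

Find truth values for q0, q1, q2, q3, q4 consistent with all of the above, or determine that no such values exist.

q0 = True, q1 = True, q2 = True, q3 = True, q4 = False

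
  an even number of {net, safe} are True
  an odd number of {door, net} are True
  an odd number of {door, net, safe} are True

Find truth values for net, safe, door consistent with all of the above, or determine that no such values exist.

net = False; safe = False; door = True

{net, safe}: 0 true → even ✓
{door, net}: 1 true → odd ✓
{door, net, safe}: 1 true → odd ✓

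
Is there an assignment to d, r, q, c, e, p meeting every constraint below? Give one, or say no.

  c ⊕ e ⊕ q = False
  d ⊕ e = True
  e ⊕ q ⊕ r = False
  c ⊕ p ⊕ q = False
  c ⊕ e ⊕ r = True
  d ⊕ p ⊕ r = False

d = False; r = True; q = False; c = True; e = True; p = True

c ⊕ e ⊕ q = T ⊕ T ⊕ F = False ✓
d ⊕ e = F ⊕ T = True ✓
e ⊕ q ⊕ r = T ⊕ F ⊕ T = False ✓
c ⊕ p ⊕ q = T ⊕ T ⊕ F = False ✓
c ⊕ e ⊕ r = T ⊕ T ⊕ T = True ✓
d ⊕ p ⊕ r = F ⊕ T ⊕ T = False ✓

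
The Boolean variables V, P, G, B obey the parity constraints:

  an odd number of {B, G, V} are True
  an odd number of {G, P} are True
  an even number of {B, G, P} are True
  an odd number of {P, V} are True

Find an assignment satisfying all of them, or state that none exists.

V=T, P=F, G=T, B=T

{B, G, V}: 3 true → odd ✓
{G, P}: 1 true → odd ✓
{B, G, P}: 2 true → even ✓
{P, V}: 1 true → odd ✓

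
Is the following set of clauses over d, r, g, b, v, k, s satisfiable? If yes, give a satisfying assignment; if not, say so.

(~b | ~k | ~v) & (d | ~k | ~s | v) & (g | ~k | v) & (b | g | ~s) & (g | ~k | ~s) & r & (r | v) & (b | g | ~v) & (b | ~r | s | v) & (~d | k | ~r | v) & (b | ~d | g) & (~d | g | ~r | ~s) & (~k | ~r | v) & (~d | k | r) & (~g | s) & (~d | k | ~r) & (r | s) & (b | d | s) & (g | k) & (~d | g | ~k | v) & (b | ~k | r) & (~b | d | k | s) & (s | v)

Unit clause (r) forces r = True.
Set d = True.
  then (~d | k | ~r) forces k = True.
  then (~k | ~r | v) forces v = True.
  then (~b | ~k | ~v) forces b = False.
  then (b | g | ~v) forces g = True.
  then (~g | s) forces s = True.
All clauses satisfied.

d: True, r: True, g: True, b: False, v: True, k: True, s: True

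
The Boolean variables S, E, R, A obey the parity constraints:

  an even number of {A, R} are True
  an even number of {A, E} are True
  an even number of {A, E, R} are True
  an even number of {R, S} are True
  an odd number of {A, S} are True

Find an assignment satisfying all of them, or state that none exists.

The formula is unsatisfiable.

Adding constraints 1, 4, 5 mod 2: every variable appears an even number of times on the left, so the left side is 0.
But the right sides sum to 1 (mod 2). 0 ≠ 1 — the system is inconsistent.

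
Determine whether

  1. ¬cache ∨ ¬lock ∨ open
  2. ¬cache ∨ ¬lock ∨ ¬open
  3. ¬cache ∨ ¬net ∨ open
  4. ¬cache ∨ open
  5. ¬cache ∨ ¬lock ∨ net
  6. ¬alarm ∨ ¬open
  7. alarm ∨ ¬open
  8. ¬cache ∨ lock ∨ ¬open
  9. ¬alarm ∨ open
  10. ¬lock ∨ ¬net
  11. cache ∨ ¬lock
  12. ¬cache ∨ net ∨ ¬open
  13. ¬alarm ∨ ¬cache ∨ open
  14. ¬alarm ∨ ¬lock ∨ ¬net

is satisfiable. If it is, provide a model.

cache: False, alarm: False, open: False, lock: False, net: True

Set cache = False.
  then (cache ∨ ¬lock) forces lock = False.
Try alarm = True:
  (¬alarm ∨ ¬open) forces open = False.
  clause (¬alarm ∨ open) is falsified — backtrack.
So alarm = False.
  then (alarm ∨ ¬open) forces open = False.
Set net = True.
All clauses satisfied.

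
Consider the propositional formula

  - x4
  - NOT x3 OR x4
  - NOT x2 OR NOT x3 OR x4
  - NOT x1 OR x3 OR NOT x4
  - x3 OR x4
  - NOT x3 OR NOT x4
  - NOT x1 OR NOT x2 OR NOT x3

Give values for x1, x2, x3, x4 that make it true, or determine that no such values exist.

x1: False; x2: False; x3: False; x4: True

Unit clause (x4) forces x4 = True.
In (NOT x3 OR NOT x4) only NOT x3 is left, so x3 = False.
In (NOT x1 OR x3 OR NOT x4) only NOT x1 is left, so x1 = False.
Set x2 = False.
Check each clause:
  (x4): x4 holds.
  (NOT x3 OR x4): NOT x3 holds.
  (NOT x2 OR NOT x3 OR x4): NOT x2 holds.
  (NOT x1 OR x3 OR NOT x4): NOT x1 holds.
  (x3 OR x4): x4 holds.
  (NOT x3 OR NOT x4): NOT x3 holds.
  (NOT x1 OR NOT x2 OR NOT x3): NOT x1 holds.
All clauses satisfied.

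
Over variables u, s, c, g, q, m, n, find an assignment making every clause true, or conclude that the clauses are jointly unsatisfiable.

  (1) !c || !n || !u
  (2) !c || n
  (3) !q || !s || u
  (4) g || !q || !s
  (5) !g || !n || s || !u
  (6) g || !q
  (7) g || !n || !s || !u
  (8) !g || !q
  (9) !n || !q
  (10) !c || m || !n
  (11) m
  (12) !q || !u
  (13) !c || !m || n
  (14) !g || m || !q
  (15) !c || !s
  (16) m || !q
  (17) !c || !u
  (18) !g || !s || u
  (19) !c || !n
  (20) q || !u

Unit clause (m) forces m = True.
Set u = False.
Set s = False.
Try c = True:
  (!c || n) forces n = True.
  clause (!c || !n) is falsified — backtrack.
So c = False.
Set g = False.
  then (g || !q) forces q = False.
Set n = True.
All clauses satisfied.

u = False; s = False; c = False; g = False; q = False; m = True; n = True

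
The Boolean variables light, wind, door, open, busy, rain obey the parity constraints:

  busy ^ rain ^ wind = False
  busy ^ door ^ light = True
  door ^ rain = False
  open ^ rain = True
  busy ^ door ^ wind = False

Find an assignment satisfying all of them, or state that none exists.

light = True, wind = False, door = True, open = False, busy = True, rain = True

busy ^ rain ^ wind = T ^ T ^ F = False ✓
busy ^ door ^ light = T ^ T ^ T = True ✓
door ^ rain = T ^ T = False ✓
open ^ rain = F ^ T = True ✓
busy ^ door ^ wind = T ^ T ^ F = False ✓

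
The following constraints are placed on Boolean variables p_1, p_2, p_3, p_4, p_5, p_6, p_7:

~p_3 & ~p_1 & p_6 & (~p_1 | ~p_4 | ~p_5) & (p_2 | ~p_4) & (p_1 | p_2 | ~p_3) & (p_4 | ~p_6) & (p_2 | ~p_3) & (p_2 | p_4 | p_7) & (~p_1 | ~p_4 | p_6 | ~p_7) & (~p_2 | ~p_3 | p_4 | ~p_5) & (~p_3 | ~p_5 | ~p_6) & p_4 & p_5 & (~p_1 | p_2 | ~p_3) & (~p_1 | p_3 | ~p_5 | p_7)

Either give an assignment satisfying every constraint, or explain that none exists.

p_1: False; p_2: True; p_3: False; p_4: True; p_5: True; p_6: True; p_7: False

Unit clause (~p_3) forces p_3 = False.
Unit clause (~p_1) forces p_1 = False.
Unit clause (p_6) forces p_6 = True.
In (p_4 | ~p_6) only p_4 is left, so p_4 = True.
Unit clause (p_5) forces p_5 = True.
In (p_2 | ~p_4) only p_2 is left, so p_2 = True.
Set p_7 = False.
All clauses satisfied.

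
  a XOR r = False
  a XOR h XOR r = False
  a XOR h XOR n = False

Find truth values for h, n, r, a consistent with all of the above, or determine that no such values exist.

h=F, n=F, r=F, a=F

a XOR r = F XOR F = False ✓
a XOR h XOR r = F XOR F XOR F = False ✓
a XOR h XOR n = F XOR F XOR F = False ✓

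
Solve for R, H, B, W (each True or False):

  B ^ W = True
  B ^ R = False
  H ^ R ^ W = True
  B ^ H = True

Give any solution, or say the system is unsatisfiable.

R: True, H: False, B: True, W: False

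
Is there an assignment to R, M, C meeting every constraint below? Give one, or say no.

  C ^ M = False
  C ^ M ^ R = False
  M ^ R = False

R = False, M = False, C = False

C ^ M = F ^ F = False ✓
C ^ M ^ R = F ^ F ^ F = False ✓
M ^ R = F ^ F = False ✓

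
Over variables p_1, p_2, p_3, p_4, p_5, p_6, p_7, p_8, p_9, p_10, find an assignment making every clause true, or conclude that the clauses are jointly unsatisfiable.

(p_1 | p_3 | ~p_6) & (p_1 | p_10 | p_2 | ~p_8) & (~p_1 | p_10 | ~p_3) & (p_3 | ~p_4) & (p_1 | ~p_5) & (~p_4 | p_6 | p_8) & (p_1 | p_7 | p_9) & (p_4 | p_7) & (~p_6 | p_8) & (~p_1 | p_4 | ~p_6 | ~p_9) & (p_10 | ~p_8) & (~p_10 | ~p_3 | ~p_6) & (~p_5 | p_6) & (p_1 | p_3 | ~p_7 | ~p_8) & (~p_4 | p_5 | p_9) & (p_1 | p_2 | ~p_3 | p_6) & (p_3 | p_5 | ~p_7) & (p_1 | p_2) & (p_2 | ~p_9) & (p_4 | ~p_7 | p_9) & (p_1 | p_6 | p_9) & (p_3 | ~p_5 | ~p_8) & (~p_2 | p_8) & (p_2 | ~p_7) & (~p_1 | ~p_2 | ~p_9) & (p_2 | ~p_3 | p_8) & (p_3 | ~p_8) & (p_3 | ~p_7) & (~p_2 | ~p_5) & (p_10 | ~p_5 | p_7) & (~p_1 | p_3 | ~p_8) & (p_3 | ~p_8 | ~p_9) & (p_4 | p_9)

Set p_1 = False.
  then (p_1 | ~p_5) forces p_5 = False.
  then (p_1 | p_2) forces p_2 = True.
  then (~p_2 | p_8) forces p_8 = True.
  then (p_3 | ~p_8) forces p_3 = True.
  then (p_10 | ~p_8) forces p_10 = True.
  then (~p_10 | ~p_3 | ~p_6) forces p_6 = False.
  then (p_1 | p_6 | p_9) forces p_9 = True.
Set p_4 = True.
Set p_7 = True.
All clauses satisfied.

p_1=F, p_2=T, p_3=T, p_4=T, p_5=F, p_6=F, p_7=T, p_8=T, p_9=T, p_10=T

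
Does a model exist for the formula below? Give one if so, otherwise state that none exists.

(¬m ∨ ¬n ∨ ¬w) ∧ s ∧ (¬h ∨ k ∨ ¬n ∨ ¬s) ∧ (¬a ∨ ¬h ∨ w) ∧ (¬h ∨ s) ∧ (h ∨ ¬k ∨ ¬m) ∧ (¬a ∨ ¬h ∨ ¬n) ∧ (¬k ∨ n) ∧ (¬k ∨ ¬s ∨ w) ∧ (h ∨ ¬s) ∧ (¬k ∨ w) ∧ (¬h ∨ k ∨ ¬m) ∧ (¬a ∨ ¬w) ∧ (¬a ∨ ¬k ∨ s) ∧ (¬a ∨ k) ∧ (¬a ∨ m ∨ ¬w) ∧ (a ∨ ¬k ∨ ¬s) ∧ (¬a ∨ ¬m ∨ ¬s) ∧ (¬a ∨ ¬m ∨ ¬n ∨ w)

w: False; h: True; a: False; m: False; n: False; k: False; s: True

Unit clause (s) forces s = True.
In (h ∨ ¬s) only h is left, so h = True.
Set w = False.
  then (¬a ∨ ¬h ∨ w) forces a = False.
  then (¬k ∨ ¬s ∨ w) forces k = False.
  then (¬h ∨ k ∨ ¬m) forces m = False.
  then (¬h ∨ k ∨ ¬n ∨ ¬s) forces n = False.
All clauses satisfied.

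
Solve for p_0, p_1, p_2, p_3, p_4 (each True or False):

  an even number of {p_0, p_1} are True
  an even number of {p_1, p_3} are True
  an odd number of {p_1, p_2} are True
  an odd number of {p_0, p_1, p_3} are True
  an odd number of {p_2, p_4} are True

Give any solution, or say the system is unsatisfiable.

p_0 = True, p_1 = True, p_2 = False, p_3 = True, p_4 = True

{p_0, p_1}: 2 true → even ✓
{p_1, p_3}: 2 true → even ✓
{p_1, p_2}: 1 true → odd ✓
{p_0, p_1, p_3}: 3 true → odd ✓
{p_2, p_4}: 1 true → odd ✓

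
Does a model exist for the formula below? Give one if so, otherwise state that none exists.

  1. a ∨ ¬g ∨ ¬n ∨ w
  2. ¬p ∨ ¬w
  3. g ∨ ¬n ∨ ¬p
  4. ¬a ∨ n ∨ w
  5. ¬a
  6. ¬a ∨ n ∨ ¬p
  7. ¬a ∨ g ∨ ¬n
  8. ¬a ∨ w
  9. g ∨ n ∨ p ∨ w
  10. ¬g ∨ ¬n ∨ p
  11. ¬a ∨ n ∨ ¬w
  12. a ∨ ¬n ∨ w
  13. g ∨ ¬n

Unit clause (¬a) forces a = False.
Set p = False.
Set w = False.
  then (a ∨ ¬n ∨ w) forces n = False.
  then (g ∨ n ∨ p ∨ w) forces g = True.
All clauses satisfied.

p: False, w: False, g: True, n: False, a: False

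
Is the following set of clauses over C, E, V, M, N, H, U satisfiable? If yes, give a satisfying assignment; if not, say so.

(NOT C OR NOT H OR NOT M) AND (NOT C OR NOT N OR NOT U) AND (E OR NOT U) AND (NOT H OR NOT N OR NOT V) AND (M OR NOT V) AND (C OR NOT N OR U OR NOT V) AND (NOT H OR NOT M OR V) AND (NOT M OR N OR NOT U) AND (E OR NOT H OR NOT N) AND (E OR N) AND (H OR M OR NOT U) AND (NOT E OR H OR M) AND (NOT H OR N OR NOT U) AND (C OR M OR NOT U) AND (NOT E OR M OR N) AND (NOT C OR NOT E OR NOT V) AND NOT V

Unit clause (NOT V) forces V = False.
Set C = False.
Set E = True.
Set M = False.
  then (NOT E OR H OR M) forces H = True.
  then (C OR M OR NOT U) forces U = False.
  then (NOT E OR M OR N) forces N = True.
All clauses satisfied.

C: False; E: True; V: False; M: False; N: True; H: True; U: False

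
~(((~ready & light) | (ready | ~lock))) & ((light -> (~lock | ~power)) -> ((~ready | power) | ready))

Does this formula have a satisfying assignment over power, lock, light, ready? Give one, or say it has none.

power = True; lock = True; light = False; ready = False

  ~(((~ready & light) | (ready | ~lock))) = True
    (~ready & light) | (ready | ~lock) = False
      ~ready & light = False
        ~ready = True
      ready | ~lock = False
        ~lock = False
  (light -> (~lock | ~power)) -> ((~ready | power) | ready) = True
    light -> (~lock | ~power) = True
      ~lock | ~power = False
        ~lock = False
        ~power = False
    (~ready | power) | ready = True
      ~ready | power = True
        ~ready = True
Both conjuncts True, so the formula holds.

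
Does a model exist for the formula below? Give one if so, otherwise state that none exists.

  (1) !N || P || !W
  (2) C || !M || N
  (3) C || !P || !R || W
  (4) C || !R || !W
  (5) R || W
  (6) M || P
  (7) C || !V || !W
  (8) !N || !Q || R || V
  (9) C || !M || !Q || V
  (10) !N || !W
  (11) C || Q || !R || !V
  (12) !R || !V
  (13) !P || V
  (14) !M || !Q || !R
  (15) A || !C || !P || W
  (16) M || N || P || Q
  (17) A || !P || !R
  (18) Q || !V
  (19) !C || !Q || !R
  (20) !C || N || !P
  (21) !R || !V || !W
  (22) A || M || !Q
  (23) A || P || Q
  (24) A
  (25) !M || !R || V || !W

N: False, M: True, W: True, A: True, V: False, R: False, C: True, P: False, Q: True

Unit clause (A) forces A = True.
Set N = False.
Set M = True.
  then (C || !M || N) forces C = True.
  then (!C || N || !P) forces P = False.
Set W = True.
Set V = False.
  then (!M || !R || V || !W) forces R = False.
Set Q = True.
All clauses satisfied.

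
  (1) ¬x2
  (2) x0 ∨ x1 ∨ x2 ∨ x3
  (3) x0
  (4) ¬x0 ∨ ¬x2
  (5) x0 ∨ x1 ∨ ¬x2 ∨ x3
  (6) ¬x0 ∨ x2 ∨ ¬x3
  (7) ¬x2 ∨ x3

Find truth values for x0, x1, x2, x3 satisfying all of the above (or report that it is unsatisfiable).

x0=T, x1=T, x2=F, x3=F

Unit clause (¬x2) forces x2 = False.
Unit clause (x0) forces x0 = True.
In (¬x0 ∨ x2 ∨ ¬x3) only ¬x3 is left, so x3 = False.
Set x1 = True.
All clauses satisfied.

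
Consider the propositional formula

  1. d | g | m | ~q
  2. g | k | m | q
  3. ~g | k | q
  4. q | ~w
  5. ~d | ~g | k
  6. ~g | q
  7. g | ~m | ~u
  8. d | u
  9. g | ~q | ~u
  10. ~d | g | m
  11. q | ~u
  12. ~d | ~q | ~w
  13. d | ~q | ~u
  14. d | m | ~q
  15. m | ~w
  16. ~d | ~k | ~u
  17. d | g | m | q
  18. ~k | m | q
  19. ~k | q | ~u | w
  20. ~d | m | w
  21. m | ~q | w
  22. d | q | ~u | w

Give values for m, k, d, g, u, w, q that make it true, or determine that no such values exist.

m: True, k: False, d: True, g: False, u: False, w: False, q: True

Set m = True.
Set k = False.
Set d = True.
  then (~d | ~g | k) forces g = False.
  then (g | ~m | ~u) forces u = False.
Try w = True:
  (q | ~w) forces q = True.
  clause (~d | ~q | ~w) is falsified — backtrack.
So w = False.
Set q = True.
All clauses satisfied.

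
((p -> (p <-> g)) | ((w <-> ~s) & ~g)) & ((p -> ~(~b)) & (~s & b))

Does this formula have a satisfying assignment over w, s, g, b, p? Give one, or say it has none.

w = True, s = False, g = False, b = True, p = True

  (p -> (p <-> g)) | ((w <-> ~s) & ~g) = True
    p -> (p <-> g) = False
      p <-> g = False
    (w <-> ~s) & ~g = True
      w <-> ~s = True
        ~s = True
      ~g = True
  (p -> ~(~b)) & (~s & b) = True
    p -> ~(~b) = True
      ~(~b) = True
        ~b = False
    ~s & b = True
      ~s = True
Both conjuncts True, so the formula holds.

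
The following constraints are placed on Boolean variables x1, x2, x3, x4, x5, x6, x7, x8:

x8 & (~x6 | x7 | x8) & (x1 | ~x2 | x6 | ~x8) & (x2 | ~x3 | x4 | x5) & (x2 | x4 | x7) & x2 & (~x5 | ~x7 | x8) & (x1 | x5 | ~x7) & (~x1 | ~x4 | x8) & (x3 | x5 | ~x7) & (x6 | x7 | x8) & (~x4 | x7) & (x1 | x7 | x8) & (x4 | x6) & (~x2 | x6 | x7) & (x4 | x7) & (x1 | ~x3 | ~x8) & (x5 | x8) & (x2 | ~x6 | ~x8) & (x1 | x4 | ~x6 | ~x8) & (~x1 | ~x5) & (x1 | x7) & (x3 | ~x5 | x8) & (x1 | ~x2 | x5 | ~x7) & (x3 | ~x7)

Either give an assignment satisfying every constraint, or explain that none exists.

x1=T, x2=T, x3=T, x4=T, x5=F, x6=T, x7=T, x8=T

Unit clause (x8) forces x8 = True.
Unit clause (x2) forces x2 = True.
Try x1 = False:
  (x1 | ~x2 | x6 | ~x8) forces x6 = True.
  (x1 | ~x3 | ~x8) forces x3 = False.
  (x1 | x4 | ~x6 | ~x8) forces x4 = True.
  (~x4 | x7) forces x7 = True.
  clause (x3 | ~x7) is falsified — backtrack.
So x1 = True.
  then (~x1 | ~x5) forces x5 = False.
Try x3 = False:
  (x3 | x5 | ~x7) forces x7 = False.
  (~x4 | x7) forces x4 = False.
  clause (x4 | x7) is falsified — backtrack.
So x3 = True.
Set x4 = True.
  then (~x4 | x7) forces x7 = True.
Set x6 = True.
All clauses satisfied.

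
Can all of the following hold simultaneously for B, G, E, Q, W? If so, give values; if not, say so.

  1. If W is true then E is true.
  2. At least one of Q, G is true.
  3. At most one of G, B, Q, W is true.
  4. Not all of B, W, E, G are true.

B = False, G = True, E = True, Q = False, W = False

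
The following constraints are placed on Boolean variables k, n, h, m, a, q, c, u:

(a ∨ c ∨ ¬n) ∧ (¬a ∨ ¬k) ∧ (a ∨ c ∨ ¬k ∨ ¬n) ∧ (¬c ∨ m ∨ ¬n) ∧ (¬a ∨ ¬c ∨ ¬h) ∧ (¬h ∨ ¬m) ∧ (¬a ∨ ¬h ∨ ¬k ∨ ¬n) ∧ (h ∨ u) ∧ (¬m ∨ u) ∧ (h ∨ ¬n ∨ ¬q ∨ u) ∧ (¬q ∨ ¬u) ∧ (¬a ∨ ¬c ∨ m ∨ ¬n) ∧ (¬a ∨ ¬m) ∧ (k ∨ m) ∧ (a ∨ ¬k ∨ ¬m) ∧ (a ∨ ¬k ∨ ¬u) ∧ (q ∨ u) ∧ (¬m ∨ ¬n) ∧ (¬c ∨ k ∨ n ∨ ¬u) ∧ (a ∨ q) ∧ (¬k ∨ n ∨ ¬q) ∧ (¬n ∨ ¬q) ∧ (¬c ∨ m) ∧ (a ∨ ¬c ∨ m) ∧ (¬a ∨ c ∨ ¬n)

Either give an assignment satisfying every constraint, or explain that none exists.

UNSATISFIABLE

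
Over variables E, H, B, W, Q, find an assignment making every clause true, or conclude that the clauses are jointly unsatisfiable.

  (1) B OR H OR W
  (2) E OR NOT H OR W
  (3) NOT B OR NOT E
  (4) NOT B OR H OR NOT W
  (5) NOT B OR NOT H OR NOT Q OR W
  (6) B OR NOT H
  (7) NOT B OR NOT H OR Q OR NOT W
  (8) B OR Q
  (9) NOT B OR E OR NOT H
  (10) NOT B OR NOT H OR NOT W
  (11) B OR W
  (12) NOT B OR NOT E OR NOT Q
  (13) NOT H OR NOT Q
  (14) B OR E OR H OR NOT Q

E = False, H = False, B = True, W = False, Q = True

Set E = False.
Set H = False.
Try B = False:
  (B OR H OR W) forces W = True.
  (B OR Q) forces Q = True.
  clause (B OR E OR H OR NOT Q) is falsified — backtrack.
So B = True.
  then (NOT B OR H OR NOT W) forces W = False.
Set Q = True.
All clauses satisfied.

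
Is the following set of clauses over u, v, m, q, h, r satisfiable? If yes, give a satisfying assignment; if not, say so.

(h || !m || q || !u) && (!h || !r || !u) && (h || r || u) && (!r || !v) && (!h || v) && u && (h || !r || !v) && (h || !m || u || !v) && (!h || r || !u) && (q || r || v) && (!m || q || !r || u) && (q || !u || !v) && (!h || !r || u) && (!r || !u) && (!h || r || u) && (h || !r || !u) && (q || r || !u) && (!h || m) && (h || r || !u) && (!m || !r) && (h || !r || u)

Case u = True:
  (!r || !u) forces r = False.
  (!h || r || !u) forces h = False.
  Clause (h || r || !u) is falsified — contradiction.
Case u = False:
  Clause (u) is falsified — contradiction.
Both cases fail, so the formula is unsatisfiable.

The formula is unsatisfiable.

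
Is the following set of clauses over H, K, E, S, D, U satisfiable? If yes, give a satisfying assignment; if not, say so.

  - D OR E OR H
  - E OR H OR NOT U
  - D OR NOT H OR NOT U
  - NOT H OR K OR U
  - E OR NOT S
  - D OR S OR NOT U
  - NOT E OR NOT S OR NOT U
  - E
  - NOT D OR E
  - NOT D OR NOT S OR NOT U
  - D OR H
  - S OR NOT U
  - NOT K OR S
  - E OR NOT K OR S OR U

Unit clause (E) forces E = True.
Set H = True.
Try K = False:
  (NOT H OR K OR U) forces U = True.
  (D OR NOT H OR NOT U) forces D = True.
  (NOT E OR NOT S OR NOT U) forces S = False.
  clause (S OR NOT U) is falsified — backtrack.
So K = True.
  then (NOT K OR S) forces S = True.
  then (NOT E OR NOT S OR NOT U) forces U = False.
Set D = True.
All clauses satisfied.

H=T, K=T, E=T, S=T, D=T, U=F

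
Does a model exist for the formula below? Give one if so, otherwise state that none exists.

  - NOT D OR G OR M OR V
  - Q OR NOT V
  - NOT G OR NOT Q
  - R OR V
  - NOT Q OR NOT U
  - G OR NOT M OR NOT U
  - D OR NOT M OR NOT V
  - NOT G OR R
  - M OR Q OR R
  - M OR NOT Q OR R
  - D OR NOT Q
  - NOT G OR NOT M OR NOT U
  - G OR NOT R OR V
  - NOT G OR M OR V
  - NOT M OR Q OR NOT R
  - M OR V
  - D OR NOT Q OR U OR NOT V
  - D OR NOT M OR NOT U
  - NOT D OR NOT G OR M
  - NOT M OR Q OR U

D: True, V: True, U: False, R: True, Q: True, G: False, M: True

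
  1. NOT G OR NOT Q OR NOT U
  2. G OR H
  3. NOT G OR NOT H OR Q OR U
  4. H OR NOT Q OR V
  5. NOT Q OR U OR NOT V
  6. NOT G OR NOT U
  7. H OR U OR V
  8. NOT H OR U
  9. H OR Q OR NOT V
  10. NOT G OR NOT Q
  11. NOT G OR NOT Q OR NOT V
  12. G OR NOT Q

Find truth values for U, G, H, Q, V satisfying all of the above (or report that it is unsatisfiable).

U: True, G: False, H: True, Q: False, V: False

Try U = False:
  (NOT H OR U) forces H = False.
  (G OR H) forces G = True.
  (H OR U OR V) forces V = True.
  (NOT Q OR U OR NOT V) forces Q = False.
  clause (H OR Q OR NOT V) is falsified — backtrack.
So U = True.
  then (NOT G OR NOT U) forces G = False.
  then (G OR NOT Q) forces Q = False.
  then (G OR H) forces H = True.
Set V = False.
All clauses satisfied.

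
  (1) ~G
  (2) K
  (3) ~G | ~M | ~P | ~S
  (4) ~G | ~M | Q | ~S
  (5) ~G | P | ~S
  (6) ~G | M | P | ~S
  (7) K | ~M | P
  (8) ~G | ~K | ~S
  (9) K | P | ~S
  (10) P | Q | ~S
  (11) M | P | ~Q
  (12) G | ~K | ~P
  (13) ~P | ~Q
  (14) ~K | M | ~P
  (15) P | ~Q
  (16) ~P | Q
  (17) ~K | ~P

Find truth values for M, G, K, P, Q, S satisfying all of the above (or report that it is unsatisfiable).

Unit clause (~G) forces G = False.
Unit clause (K) forces K = True.
In (G | ~K | ~P) only ~P is left, so P = False.
In (P | ~Q) only ~Q is left, so Q = False.
In (P | Q | ~S) only ~S is left, so S = False.
Set M = True.
All clauses satisfied.

M = True; G = False; K = True; P = False; Q = False; S = False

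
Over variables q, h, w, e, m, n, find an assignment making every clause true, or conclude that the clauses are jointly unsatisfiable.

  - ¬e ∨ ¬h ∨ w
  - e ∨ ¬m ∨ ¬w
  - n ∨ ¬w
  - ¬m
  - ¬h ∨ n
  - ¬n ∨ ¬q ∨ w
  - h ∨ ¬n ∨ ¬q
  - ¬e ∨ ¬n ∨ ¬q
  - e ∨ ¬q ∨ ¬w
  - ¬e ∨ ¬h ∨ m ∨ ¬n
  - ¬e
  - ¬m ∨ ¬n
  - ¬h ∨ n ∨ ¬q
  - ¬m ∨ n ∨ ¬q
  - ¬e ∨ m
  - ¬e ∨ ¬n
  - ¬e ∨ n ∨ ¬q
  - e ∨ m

UNSATISFIABLE

Case e = True:
  Clause (¬e) is falsified — contradiction.
Case e = False:
  (¬m) forces m = False.
  Clause (e ∨ m) is falsified — contradiction.
Both cases fail, so the formula is unsatisfiable.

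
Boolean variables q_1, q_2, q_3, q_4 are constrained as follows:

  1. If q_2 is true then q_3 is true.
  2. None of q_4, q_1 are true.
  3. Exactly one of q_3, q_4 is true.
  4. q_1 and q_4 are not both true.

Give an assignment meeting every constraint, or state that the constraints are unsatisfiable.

q_1 = False; q_2 = False; q_3 = True; q_4 = False

  (1) q_2=F ⇒ q_3: vacuous ✓
  (2) {q_4, q_1}: 0 true — none ✓
  (3) {q_3, q_4}: 1 true — exactly one ✓
  (4) q_1=F, q_4=F — not both ✓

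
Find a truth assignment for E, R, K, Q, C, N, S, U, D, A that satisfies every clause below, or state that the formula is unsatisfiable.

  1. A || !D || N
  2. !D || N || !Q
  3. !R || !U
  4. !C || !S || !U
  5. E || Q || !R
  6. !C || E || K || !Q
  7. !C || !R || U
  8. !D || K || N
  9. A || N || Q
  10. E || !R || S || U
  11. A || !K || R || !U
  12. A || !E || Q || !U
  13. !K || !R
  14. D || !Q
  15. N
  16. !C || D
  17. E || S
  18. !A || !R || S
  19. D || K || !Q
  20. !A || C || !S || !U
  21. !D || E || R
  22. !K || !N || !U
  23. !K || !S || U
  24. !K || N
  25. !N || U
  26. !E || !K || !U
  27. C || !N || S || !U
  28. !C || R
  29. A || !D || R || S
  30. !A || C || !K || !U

E: True, R: False, K: False, Q: True, C: False, N: True, S: True, U: True, D: True, A: False

Unit clause (N) forces N = True.
In (!N || U) only U is left, so U = True.
In (!R || !U) only !R is left, so R = False.
In (!K || !N || !U) only !K is left, so K = False.
In (!C || R) only !C is left, so C = False.
In (C || !N || S || !U) only S is left, so S = True.
In (!A || C || !S || !U) only !A is left, so A = False.
Set E = True.
  then (A || !E || Q || !U) forces Q = True.
  then (D || !Q) forces D = True.
All clauses satisfied.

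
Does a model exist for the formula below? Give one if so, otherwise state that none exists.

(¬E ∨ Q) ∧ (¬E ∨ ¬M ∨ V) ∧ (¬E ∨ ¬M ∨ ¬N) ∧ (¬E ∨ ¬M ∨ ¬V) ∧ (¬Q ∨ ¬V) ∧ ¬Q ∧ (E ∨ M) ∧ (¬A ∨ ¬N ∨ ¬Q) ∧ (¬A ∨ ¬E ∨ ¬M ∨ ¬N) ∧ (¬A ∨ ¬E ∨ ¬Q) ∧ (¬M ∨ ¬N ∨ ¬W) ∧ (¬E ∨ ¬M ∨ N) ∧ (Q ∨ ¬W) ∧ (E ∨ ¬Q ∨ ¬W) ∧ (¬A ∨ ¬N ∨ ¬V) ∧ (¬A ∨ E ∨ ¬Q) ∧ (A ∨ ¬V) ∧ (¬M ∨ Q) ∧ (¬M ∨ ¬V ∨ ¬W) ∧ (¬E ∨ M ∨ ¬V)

Unsatisfiable — no assignment works.

Case Q = True:
  Clause (¬Q) is falsified — contradiction.
Case Q = False:
  (¬E ∨ Q) forces E = False.
  (E ∨ M) forces M = True.
  Clause (¬M ∨ Q) is falsified — contradiction.
Both cases fail, so the formula is unsatisfiable.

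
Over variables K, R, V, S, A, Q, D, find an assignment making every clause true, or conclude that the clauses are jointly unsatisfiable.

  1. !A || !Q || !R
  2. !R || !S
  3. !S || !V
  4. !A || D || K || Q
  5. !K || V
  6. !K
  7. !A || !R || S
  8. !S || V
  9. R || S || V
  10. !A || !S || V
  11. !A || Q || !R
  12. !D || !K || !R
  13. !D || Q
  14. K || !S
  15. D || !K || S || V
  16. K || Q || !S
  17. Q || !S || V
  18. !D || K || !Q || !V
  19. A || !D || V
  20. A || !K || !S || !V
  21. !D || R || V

K: False, R: True, V: True, S: False, A: False, Q: True, D: False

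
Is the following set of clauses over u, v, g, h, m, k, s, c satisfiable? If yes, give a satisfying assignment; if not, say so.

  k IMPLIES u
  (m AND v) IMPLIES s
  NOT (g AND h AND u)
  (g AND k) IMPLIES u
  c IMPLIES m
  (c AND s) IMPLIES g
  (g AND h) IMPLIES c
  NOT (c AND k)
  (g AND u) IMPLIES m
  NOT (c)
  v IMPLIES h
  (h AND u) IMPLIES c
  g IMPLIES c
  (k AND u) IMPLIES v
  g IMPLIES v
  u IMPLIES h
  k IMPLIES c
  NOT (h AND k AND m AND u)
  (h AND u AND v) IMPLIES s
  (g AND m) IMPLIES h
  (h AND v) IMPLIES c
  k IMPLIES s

u: False, v: False, g: False, h: True, m: True, k: False, s: False, c: False

Unit clause (NOT c) forces c = False.
In (c OR NOT g) only NOT g is left, so g = False.
In (c OR NOT k) only NOT k is left, so k = False.
Try u = True:
  (c OR NOT h OR NOT u) forces h = False.
  clause (h OR NOT u) is falsified — backtrack.
So u = False.
Try v = True:
  (h OR NOT v) forces h = True.
  clause (c OR NOT h OR NOT v) is falsified — backtrack.
So v = False.
Set h = True.
Set m = True.
Set s = False.
All clauses satisfied.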